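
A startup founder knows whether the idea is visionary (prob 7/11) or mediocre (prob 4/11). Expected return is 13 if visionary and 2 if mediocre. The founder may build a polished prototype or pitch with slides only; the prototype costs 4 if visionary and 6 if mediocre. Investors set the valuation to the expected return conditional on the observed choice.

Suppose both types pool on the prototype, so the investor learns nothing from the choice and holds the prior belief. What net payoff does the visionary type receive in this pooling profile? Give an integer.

5

Pooled valuation = 7/11·13 + 4/11·2 = 9.
visionary pays cost 4 for the prototype, so net payoff = 9 − 4 = 5.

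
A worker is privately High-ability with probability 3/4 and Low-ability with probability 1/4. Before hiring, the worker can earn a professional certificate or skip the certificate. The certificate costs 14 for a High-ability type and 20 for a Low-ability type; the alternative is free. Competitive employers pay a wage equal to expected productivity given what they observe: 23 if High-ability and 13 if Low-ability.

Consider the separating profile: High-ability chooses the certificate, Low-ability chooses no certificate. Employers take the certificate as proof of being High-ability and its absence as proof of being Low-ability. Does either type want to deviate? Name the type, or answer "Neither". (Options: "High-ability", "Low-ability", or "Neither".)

The certificate pays 23; no certificate pays 13.
High-ability: assigned the certificate, nets 23 − 14 = 9; deviating to no certificate nets 13.
Low-ability: assigned no certificate, nets 13; deviating to the certificate nets 23 − 20 = 3.
The High-ability type gains 4 by deviating.

High-ability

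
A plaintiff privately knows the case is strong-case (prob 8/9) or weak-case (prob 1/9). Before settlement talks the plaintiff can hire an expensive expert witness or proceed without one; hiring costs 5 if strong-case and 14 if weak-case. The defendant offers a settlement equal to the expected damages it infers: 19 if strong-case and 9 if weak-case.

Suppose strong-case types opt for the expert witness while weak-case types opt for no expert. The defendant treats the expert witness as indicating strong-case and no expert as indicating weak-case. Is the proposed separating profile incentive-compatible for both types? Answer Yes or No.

Yes

Under these beliefs, the expert witness earns settlement 19 and no expert earns settlement 9.
strong-case: the expert witness nets 19 − 5 = 14; no expert nets 9. strong-case prefers the expert witness.
weak-case: the expert witness nets 19 − 14 = 5; no expert nets 9. weak-case prefers no expert.
Neither type deviates, so the separating profile is an equilibrium.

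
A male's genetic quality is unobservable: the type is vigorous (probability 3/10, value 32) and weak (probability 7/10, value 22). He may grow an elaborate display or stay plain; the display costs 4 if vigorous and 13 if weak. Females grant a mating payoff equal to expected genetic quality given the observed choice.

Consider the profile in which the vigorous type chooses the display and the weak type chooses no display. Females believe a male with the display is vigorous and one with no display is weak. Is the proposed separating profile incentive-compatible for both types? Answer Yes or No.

Under these beliefs, the display earns mating payoff 32 and no display earns mating payoff 22.
vigorous: the display nets 32 − 4 = 28; no display nets 22. vigorous prefers the display.
weak: the display nets 32 − 13 = 19; no display nets 22. weak prefers no display.
Neither type deviates, so the separating profile is an equilibrium.

Yes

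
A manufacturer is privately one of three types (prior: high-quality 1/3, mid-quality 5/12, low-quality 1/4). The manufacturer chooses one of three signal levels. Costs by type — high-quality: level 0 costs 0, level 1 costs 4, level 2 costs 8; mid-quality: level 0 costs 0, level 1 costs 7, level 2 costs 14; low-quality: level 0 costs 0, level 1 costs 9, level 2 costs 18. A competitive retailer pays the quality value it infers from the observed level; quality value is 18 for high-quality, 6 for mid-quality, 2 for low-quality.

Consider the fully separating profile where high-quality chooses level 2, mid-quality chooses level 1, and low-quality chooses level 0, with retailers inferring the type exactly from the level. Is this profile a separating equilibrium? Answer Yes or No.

No

Separating prices: level 2 → 18, level 1 → 6, level 0 → 2.
high-quality (assigned level 2): level 0: 2 − 0 = 2; level 1: 6 − 4 = 2; level 2: 18 − 8 = 10. high-quality stays.
mid-quality (assigned level 1): level 0: 2 − 0 = 2; level 1: 6 − 7 = -1; level 2: 18 − 14 = 4. mid-quality prefers level 2.
low-quality (assigned level 0): level 0: 2 − 0 = 2; level 1: 6 − 9 = -3; level 2: 18 − 18 = 0. low-quality stays.
At least one type deviates; the separating profile fails.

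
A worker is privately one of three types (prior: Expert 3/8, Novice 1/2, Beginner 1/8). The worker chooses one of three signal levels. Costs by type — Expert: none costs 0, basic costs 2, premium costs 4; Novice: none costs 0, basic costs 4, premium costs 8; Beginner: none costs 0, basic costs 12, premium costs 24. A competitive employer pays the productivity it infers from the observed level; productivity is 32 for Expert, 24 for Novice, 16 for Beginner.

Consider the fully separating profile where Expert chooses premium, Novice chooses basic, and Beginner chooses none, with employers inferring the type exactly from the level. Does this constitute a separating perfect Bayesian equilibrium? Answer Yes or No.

Separating wages: premium → 32, basic → 24, none → 16.
Expert (assigned premium): none: 16 − 0 = 16; basic: 24 − 2 = 22; premium: 32 − 4 = 28. Expert stays.
Novice (assigned basic): none: 16 − 0 = 16; basic: 24 − 4 = 20; premium: 32 − 8 = 24. Novice prefers premium.
Beginner (assigned none): none: 16 − 0 = 16; basic: 24 − 12 = 12; premium: 32 − 24 = 8. Beginner stays.
At least one type deviates; the separating profile fails.

No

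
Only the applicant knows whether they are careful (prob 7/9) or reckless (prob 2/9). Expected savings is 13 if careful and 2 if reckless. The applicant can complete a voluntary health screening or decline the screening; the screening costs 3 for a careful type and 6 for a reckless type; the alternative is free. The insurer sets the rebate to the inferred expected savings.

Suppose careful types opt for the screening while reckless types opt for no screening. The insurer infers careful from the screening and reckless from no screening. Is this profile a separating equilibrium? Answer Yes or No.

Under these beliefs, the screening earns rebate 13 and no screening earns rebate 2.
careful: the screening nets 13 − 3 = 10; no screening nets 2. careful prefers the screening.
reckless: the screening nets 13 − 6 = 7; no screening nets 2. reckless would deviate to the screening.
reckless has a profitable deviation, so the profile is not an equilibrium.

No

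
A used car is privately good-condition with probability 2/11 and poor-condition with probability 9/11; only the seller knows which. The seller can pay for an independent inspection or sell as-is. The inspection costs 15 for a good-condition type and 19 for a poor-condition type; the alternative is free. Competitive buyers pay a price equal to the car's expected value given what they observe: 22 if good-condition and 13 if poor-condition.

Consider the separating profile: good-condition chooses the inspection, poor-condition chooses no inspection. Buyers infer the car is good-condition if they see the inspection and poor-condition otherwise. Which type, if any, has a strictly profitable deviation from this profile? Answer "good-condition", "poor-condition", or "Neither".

The inspection pays 22; no inspection pays 13.
good-condition: assigned the inspection, nets 22 − 15 = 7; deviating to no inspection nets 13.
poor-condition: assigned no inspection, nets 13; deviating to the inspection nets 22 − 19 = 3.
The good-condition type gains 6 by deviating.

good-condition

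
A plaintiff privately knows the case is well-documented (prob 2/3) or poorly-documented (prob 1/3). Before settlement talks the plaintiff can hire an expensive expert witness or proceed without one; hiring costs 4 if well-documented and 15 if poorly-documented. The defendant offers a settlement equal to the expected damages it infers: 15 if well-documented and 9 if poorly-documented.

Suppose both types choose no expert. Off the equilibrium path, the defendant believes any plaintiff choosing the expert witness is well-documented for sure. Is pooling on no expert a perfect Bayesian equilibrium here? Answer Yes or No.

On path, the defendant holds the prior and pays 2/3·15 + 1/3·9 = 13. Off path (the expert witness), believing well-documented, it pays 15.
well-documented: no expert nets 13; the expert witness nets 15 − 4 = 11. well-documented stays.
poorly-documented: no expert nets 13; the expert witness nets 15 − 15 = 0. poorly-documented stays.
No type deviates, so pooling is sustained.

Yes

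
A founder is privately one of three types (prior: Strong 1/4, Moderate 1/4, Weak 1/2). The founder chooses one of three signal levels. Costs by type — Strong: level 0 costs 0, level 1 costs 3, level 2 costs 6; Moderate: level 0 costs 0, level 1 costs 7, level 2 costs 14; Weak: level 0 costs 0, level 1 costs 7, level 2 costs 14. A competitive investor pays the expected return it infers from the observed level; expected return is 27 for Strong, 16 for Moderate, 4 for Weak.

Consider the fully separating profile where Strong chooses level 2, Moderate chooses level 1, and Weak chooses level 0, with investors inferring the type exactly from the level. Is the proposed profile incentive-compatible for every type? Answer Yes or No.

No

Separating valuations: level 2 → 27, level 1 → 16, level 0 → 4.
Strong (assigned level 2): level 0: 4 − 0 = 4; level 1: 16 − 3 = 13; level 2: 27 − 6 = 21. Strong stays.
Moderate (assigned level 1): level 0: 4 − 0 = 4; level 1: 16 − 7 = 9; level 2: 27 − 14 = 13. Moderate prefers level 2.
Weak (assigned level 0): level 0: 4 − 0 = 4; level 1: 16 − 7 = 9; level 2: 27 − 14 = 13. Weak prefers level 2.
At least one type deviates; the separating profile fails.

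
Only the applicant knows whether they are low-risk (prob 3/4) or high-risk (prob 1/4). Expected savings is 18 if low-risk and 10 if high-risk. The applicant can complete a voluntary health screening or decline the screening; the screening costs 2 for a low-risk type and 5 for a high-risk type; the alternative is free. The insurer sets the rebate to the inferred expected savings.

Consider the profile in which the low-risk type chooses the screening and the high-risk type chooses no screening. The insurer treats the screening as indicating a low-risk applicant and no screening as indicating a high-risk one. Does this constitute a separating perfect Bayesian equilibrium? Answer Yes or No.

No

Under these beliefs, the screening earns rebate 18 and no screening earns rebate 10.
low-risk: the screening nets 18 − 2 = 16; no screening nets 10. low-risk prefers the screening.
high-risk: the screening nets 18 − 5 = 13; no screening nets 10. high-risk would deviate to the screening.
high-risk has a profitable deviation, so the profile is not an equilibrium.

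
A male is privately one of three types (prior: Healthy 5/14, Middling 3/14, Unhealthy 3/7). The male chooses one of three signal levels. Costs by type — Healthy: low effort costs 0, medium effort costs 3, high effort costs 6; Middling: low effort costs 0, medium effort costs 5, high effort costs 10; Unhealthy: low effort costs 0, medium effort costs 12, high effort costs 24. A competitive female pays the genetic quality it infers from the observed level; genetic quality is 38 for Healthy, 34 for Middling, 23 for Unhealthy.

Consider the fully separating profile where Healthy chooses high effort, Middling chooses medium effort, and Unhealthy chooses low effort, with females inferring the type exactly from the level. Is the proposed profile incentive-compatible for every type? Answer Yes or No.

Separating mating payoffs: high effort → 38, medium effort → 34, low effort → 23.
Healthy (assigned high effort): low effort: 23 − 0 = 23; medium effort: 34 − 3 = 31; high effort: 38 − 6 = 32. Healthy stays.
Middling (assigned medium effort): low effort: 23 − 0 = 23; medium effort: 34 − 5 = 29; high effort: 38 − 10 = 28. Middling stays.
Unhealthy (assigned low effort): low effort: 23 − 0 = 23; medium effort: 34 − 12 = 22; high effort: 38 − 24 = 14. Unhealthy stays.
Every type prefers its assigned level; separation holds.

Yes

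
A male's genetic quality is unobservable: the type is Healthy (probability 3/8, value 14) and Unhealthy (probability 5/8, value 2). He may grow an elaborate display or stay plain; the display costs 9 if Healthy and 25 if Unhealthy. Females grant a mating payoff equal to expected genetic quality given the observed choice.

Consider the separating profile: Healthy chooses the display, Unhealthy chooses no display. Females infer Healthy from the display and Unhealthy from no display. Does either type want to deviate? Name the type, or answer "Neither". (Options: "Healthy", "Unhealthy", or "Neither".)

Neither

The display pays 14; no display pays 2.
Healthy: assigned the display, nets 14 − 9 = 5; deviating to no display nets 2.
Unhealthy: assigned no display, nets 2; deviating to the display nets 14 − 25 = -11.
Both types strictly prefer their assigned action; no profitable deviation.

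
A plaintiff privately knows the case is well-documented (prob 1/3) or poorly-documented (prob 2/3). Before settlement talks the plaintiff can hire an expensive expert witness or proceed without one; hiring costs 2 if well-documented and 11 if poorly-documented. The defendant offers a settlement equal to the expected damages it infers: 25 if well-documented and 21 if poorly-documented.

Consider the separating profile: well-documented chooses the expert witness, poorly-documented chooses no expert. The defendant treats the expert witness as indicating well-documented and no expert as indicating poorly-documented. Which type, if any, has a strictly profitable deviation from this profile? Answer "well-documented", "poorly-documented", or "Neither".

The expert witness pays 25; no expert pays 21.
well-documented: assigned the expert witness, nets 25 − 2 = 23; deviating to no expert nets 21.
poorly-documented: assigned no expert, nets 21; deviating to the expert witness nets 25 − 11 = 14.
Both types strictly prefer their assigned action; no profitable deviation.

Neither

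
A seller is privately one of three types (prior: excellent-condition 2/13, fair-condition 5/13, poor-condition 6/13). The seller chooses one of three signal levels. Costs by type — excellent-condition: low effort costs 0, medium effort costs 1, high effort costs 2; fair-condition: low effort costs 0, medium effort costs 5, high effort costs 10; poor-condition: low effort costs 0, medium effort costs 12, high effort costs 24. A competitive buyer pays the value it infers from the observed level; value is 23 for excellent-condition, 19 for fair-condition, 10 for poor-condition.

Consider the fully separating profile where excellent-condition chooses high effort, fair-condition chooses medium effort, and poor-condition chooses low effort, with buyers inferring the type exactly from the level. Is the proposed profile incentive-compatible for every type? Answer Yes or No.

Yes

Separating prices: high effort → 23, medium effort → 19, low effort → 10.
excellent-condition (assigned high effort): low effort: 10 − 0 = 10; medium effort: 19 − 1 = 18; high effort: 23 − 2 = 21. excellent-condition stays.
fair-condition (assigned medium effort): low effort: 10 − 0 = 10; medium effort: 19 − 5 = 14; high effort: 23 − 10 = 13. fair-condition stays.
poor-condition (assigned low effort): low effort: 10 − 0 = 10; medium effort: 19 − 12 = 7; high effort: 23 − 24 = -1. poor-condition stays.
Every type prefers its assigned level; separation holds.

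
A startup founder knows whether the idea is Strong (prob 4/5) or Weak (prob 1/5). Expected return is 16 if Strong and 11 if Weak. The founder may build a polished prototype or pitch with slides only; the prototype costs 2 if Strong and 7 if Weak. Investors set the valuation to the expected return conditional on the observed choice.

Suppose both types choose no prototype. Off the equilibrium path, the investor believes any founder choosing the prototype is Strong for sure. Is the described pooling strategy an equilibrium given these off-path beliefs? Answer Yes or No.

Yes

On path, the investor holds the prior and pays 4/5·16 + 1/5·11 = 15. Off path (the prototype), believing Strong, it pays 16.
Strong: no prototype nets 15; the prototype nets 16 − 2 = 14. Strong stays.
Weak: no prototype nets 15; the prototype nets 16 − 7 = 9. Weak stays.
No type deviates, so pooling is sustained.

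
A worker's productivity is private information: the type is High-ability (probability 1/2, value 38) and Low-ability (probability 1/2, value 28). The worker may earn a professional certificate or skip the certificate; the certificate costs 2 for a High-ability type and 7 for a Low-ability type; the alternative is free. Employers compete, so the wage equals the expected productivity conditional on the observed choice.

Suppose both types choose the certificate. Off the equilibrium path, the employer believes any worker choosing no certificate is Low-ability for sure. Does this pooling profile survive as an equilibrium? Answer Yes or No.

No

On path, the employer holds the prior and pays 1/2·38 + 1/2·28 = 33. Off path (no certificate), believing Low-ability, it pays 28.
High-ability: the certificate nets 33 − 2 = 31; no certificate nets 28. High-ability stays.
Low-ability: the certificate nets 33 − 7 = 26; no certificate nets 28. Low-ability would deviate.
A type deviates, so pooling fails.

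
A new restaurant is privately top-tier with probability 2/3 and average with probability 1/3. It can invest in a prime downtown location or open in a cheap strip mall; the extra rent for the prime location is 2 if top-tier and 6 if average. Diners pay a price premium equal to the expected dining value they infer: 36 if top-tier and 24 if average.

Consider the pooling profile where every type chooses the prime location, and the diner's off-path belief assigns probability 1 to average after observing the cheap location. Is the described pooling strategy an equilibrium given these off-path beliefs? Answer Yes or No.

On path, the diner holds the prior and pays 2/3·36 + 1/3·24 = 32. Off path (the cheap location), believing average, it pays 24.
top-tier: the prime location nets 32 − 2 = 30; the cheap location nets 24. top-tier stays.
average: the prime location nets 32 − 6 = 26; the cheap location nets 24. average stays.
No type deviates, so pooling is sustained.

Yes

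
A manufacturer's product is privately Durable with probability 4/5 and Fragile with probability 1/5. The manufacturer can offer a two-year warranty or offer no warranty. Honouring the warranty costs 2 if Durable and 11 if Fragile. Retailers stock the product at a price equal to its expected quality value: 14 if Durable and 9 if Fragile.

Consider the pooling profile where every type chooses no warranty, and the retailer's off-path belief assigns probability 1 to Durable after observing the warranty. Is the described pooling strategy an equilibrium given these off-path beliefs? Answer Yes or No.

On path, the retailer holds the prior and pays 4/5·14 + 1/5·9 = 13. Off path (the warranty), believing Durable, it pays 14.
Durable: no warranty nets 13; the warranty nets 14 − 2 = 12. Durable stays.
Fragile: no warranty nets 13; the warranty nets 14 − 11 = 3. Fragile stays.
No type deviates, so pooling is sustained.

Yes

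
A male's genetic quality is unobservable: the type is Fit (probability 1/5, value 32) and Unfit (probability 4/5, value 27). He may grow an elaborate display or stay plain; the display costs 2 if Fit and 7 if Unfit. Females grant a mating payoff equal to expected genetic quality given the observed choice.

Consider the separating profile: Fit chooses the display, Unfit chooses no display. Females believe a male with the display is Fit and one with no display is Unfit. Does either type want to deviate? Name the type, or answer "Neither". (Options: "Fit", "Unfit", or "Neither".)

Neither

The display pays 32; no display pays 27.
Fit: assigned the display, nets 32 − 2 = 30; deviating to no display nets 27.
Unfit: assigned no display, nets 27; deviating to the display nets 32 − 7 = 25.
Both types strictly prefer their assigned action; no profitable deviation.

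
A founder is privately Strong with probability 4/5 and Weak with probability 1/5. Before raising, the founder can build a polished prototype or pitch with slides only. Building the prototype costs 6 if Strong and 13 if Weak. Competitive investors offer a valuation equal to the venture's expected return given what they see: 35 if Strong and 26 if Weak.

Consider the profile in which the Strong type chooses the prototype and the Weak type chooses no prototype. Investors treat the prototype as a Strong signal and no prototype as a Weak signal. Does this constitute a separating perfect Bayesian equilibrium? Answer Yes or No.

Under these beliefs, the prototype earns valuation 35 and no prototype earns valuation 26.
Strong: the prototype nets 35 − 6 = 29; no prototype nets 26. Strong prefers the prototype.
Weak: the prototype nets 35 − 13 = 22; no prototype nets 26. Weak prefers no prototype.
Neither type deviates, so the separating profile is an equilibrium.

Yes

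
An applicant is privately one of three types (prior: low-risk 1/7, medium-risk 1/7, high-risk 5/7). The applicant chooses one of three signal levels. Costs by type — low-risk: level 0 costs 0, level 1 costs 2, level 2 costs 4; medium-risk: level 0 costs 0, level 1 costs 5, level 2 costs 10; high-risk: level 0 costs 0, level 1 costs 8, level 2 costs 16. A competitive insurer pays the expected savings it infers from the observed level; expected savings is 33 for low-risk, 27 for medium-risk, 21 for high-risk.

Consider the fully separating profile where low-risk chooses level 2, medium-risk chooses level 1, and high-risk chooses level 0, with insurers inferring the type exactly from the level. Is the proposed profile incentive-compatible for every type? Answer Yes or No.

Separating rebates: level 2 → 33, level 1 → 27, level 0 → 21.
low-risk (assigned level 2): level 0: 21 − 0 = 21; level 1: 27 − 2 = 25; level 2: 33 − 4 = 29. low-risk stays.
medium-risk (assigned level 1): level 0: 21 − 0 = 21; level 1: 27 − 5 = 22; level 2: 33 − 10 = 23. medium-risk prefers level 2.
high-risk (assigned level 0): level 0: 21 − 0 = 21; level 1: 27 − 8 = 19; level 2: 33 − 16 = 17. high-risk stays.
At least one type deviates; the separating profile fails.

No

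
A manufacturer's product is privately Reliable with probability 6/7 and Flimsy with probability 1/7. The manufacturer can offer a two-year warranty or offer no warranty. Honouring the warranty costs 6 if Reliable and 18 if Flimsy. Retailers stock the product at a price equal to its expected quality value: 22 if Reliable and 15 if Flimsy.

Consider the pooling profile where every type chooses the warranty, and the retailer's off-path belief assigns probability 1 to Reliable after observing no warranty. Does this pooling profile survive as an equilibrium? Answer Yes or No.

No

On path, the retailer holds the prior and pays 6/7·22 + 1/7·15 = 21. Off path (no warranty), believing Reliable, it pays 22.
Reliable: the warranty nets 21 − 6 = 15; no warranty nets 22. Reliable would deviate.
Flimsy: the warranty nets 21 − 18 = 3; no warranty nets 22. Flimsy would deviate.
A type deviates, so pooling fails.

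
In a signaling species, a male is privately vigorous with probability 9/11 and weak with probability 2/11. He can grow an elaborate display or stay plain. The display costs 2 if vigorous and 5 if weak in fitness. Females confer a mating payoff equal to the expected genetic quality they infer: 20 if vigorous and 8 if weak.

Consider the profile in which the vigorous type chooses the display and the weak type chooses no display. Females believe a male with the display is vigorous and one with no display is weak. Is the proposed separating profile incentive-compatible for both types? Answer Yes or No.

No

Under these beliefs, the display earns mating payoff 20 and no display earns mating payoff 8.
vigorous: the display nets 20 − 2 = 18; no display nets 8. vigorous prefers the display.
weak: the display nets 20 − 5 = 15; no display nets 8. weak would deviate to the display.
weak has a profitable deviation, so the profile is not an equilibrium.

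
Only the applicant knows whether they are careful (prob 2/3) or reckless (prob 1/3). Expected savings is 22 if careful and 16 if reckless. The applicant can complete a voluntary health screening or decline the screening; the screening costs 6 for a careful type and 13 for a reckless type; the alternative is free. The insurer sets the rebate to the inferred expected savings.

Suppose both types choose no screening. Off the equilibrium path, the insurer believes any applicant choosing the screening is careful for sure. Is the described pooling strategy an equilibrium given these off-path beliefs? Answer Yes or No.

Yes

On path, the insurer holds the prior and pays 2/3·22 + 1/3·16 = 20. Off path (the screening), believing careful, it pays 22.
careful: no screening nets 20; the screening nets 22 − 6 = 16. careful stays.
reckless: no screening nets 20; the screening nets 22 − 13 = 9. reckless stays.
No type deviates, so pooling is sustained.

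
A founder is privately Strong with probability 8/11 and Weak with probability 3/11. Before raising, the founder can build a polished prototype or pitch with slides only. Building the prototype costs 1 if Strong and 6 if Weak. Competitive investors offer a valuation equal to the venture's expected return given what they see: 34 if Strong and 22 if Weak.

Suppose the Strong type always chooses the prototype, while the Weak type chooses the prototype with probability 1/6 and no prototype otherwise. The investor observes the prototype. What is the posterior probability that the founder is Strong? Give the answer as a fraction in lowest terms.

P(the prototype) = (8/11)·1 + (3/11)·(1/6) = 17/22.
By Bayes' rule, P(Strong | the prototype) = (8/11) / (17/22) = 16/17.

16/17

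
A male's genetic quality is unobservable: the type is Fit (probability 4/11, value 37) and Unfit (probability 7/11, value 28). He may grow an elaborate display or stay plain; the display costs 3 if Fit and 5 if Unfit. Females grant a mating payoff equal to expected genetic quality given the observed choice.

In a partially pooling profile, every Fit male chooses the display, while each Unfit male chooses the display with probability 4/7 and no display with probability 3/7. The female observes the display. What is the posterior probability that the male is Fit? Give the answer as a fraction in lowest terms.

1/2

P(the display) = (4/11)·1 + (7/11)·(4/7) = 8/11.
By Bayes' rule, P(Fit | the display) = (4/11) / (8/11) = 1/2.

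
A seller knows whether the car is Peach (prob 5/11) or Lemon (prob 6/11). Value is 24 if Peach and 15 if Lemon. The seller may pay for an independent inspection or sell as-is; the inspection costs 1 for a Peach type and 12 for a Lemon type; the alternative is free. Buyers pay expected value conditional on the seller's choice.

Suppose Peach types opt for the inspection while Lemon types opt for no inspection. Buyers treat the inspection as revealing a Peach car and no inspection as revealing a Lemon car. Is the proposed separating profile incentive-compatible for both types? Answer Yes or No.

Yes

Under these beliefs, the inspection earns price 24 and no inspection earns price 15.
Peach: the inspection nets 24 − 1 = 23; no inspection nets 15. Peach prefers the inspection.
Lemon: the inspection nets 24 − 12 = 12; no inspection nets 15. Lemon prefers no inspection.
Neither type deviates, so the separating profile is an equilibrium.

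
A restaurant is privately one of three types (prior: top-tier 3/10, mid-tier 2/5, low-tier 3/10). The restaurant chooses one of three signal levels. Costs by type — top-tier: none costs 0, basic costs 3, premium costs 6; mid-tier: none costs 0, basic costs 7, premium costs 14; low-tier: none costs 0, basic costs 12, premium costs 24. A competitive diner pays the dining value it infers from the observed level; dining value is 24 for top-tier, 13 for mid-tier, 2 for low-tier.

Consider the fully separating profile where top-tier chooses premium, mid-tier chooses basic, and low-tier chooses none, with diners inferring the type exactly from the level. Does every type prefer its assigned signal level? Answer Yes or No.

Separating price premiums: premium → 24, basic → 13, none → 2.
top-tier (assigned premium): none: 2 − 0 = 2; basic: 13 − 3 = 10; premium: 24 − 6 = 18. top-tier stays.
mid-tier (assigned basic): none: 2 − 0 = 2; basic: 13 − 7 = 6; premium: 24 − 14 = 10. mid-tier prefers premium.
low-tier (assigned none): none: 2 − 0 = 2; basic: 13 − 12 = 1; premium: 24 − 24 = 0. low-tier stays.
At least one type deviates; the separating profile fails.

No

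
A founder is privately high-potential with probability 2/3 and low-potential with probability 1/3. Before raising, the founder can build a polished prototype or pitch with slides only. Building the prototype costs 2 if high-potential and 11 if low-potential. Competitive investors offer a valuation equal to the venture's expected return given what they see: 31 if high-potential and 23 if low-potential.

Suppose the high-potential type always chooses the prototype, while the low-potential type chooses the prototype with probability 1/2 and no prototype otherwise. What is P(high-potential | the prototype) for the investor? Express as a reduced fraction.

4/5

P(the prototype) = (2/3)·1 + (1/3)·(1/2) = 5/6.
By Bayes' rule, P(high-potential | the prototype) = (2/3) / (5/6) = 4/5.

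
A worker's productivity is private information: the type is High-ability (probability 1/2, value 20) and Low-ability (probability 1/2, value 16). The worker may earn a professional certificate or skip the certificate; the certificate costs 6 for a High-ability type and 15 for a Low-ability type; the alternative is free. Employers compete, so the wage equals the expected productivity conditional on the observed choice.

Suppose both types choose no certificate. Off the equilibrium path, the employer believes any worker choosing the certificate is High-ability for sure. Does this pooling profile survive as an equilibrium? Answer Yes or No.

Yes

On path, the employer holds the prior and pays 1/2·20 + 1/2·16 = 18. Off path (the certificate), believing High-ability, it pays 20.
High-ability: no certificate nets 18; the certificate nets 20 − 6 = 14. High-ability stays.
Low-ability: no certificate nets 18; the certificate nets 20 − 15 = 5. Low-ability stays.
No type deviates, so pooling is sustained.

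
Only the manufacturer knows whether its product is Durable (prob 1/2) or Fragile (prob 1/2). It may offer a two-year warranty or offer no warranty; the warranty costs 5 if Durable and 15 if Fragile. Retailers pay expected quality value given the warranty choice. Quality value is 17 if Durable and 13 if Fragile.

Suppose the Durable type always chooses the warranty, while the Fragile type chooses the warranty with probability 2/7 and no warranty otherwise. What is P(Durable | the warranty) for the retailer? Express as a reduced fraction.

7/9

P(the warranty) = (1/2)·1 + (1/2)·(2/7) = 9/14.
By Bayes' rule, P(Durable | the warranty) = (1/2) / (9/14) = 7/9.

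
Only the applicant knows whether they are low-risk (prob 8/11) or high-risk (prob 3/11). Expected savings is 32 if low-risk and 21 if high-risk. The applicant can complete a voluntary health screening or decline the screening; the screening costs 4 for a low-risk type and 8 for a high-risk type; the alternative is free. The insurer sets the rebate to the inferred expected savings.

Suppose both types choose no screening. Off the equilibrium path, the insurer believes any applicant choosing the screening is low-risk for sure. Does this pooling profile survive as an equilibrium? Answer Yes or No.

Yes

On path, the insurer holds the prior and pays 8/11·32 + 3/11·21 = 29. Off path (the screening), believing low-risk, it pays 32.
low-risk: no screening nets 29; the screening nets 32 − 4 = 28. low-risk stays.
high-risk: no screening nets 29; the screening nets 32 − 8 = 24. high-risk stays.
No type deviates, so pooling is sustained.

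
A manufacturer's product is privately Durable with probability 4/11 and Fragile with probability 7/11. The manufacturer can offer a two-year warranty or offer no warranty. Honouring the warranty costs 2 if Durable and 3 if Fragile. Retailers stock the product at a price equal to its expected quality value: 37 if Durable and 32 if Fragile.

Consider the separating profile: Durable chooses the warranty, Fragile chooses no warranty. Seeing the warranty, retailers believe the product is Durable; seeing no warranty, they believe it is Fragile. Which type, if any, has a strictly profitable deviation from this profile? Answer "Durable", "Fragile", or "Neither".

The warranty pays 37; no warranty pays 32.
Durable: assigned the warranty, nets 37 − 2 = 35; deviating to no warranty nets 32.
Fragile: assigned no warranty, nets 32; deviating to the warranty nets 37 − 3 = 34.
The Fragile type gains 2 by deviating.

Fragile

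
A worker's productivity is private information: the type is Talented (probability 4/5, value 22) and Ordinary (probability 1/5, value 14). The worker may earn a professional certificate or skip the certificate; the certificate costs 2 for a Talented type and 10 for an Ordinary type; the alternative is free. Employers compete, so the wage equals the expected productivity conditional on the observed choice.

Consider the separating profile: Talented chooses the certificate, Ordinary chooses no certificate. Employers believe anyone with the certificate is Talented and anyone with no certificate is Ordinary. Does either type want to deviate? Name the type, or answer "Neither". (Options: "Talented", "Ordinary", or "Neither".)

The certificate pays 22; no certificate pays 14.
Talented: assigned the certificate, nets 22 − 2 = 20; deviating to no certificate nets 14.
Ordinary: assigned no certificate, nets 14; deviating to the certificate nets 22 − 10 = 12.
Both types strictly prefer their assigned action; no profitable deviation.

Neither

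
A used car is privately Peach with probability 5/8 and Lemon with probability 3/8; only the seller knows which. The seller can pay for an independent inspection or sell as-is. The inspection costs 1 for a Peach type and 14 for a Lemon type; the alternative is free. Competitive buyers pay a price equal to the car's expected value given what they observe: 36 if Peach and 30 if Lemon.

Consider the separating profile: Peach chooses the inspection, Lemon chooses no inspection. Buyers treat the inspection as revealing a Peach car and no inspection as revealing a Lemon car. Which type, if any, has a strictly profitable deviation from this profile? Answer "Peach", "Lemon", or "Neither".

The inspection pays 36; no inspection pays 30.
Peach: assigned the inspection, nets 36 − 1 = 35; deviating to no inspection nets 30.
Lemon: assigned no inspection, nets 30; deviating to the inspection nets 36 − 14 = 22.
Both types strictly prefer their assigned action; no profitable deviation.

Neither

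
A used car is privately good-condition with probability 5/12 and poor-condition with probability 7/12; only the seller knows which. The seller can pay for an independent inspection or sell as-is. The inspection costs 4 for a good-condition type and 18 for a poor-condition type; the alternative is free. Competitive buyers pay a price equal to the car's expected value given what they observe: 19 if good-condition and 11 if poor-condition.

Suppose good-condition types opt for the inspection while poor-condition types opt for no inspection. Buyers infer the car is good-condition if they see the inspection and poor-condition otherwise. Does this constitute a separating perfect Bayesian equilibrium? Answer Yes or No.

Under these beliefs, the inspection earns price 19 and no inspection earns price 11.
good-condition: the inspection nets 19 − 4 = 15; no inspection nets 11. good-condition prefers the inspection.
poor-condition: the inspection nets 19 − 18 = 1; no inspection nets 11. poor-condition prefers no inspection.
Neither type deviates, so the separating profile is an equilibrium.

Yes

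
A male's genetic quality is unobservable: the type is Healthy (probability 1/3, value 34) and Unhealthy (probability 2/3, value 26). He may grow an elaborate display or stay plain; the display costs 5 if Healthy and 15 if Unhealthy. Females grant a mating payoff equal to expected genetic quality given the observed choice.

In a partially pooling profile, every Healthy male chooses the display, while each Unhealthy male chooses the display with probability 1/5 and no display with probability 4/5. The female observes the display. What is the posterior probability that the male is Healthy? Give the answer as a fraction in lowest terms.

P(the display) = (1/3)·1 + (2/3)·(1/5) = 7/15.
By Bayes' rule, P(Healthy | the display) = (1/3) / (7/15) = 5/7.

5/7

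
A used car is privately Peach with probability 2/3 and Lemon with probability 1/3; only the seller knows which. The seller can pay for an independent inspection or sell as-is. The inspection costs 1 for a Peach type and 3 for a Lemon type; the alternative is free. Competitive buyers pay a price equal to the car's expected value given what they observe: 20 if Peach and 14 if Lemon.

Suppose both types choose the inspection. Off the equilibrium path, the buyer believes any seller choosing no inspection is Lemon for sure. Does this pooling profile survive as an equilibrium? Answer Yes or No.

Yes

On path, the buyer holds the prior and pays 2/3·20 + 1/3·14 = 18. Off path (no inspection), believing Lemon, it pays 14.
Peach: the inspection nets 18 − 1 = 17; no inspection nets 14. Peach stays.
Lemon: the inspection nets 18 − 3 = 15; no inspection nets 14. Lemon stays.
No type deviates, so pooling is sustained.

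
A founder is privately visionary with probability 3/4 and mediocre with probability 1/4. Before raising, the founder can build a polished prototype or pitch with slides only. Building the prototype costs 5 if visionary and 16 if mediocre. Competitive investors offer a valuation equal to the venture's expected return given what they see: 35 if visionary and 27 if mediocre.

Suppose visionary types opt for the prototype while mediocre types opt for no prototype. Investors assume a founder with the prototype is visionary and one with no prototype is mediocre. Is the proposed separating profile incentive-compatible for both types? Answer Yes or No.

Yes

Under these beliefs, the prototype earns valuation 35 and no prototype earns valuation 27.
visionary: the prototype nets 35 − 5 = 30; no prototype nets 27. visionary prefers the prototype.
mediocre: the prototype nets 35 − 16 = 19; no prototype nets 27. mediocre prefers no prototype.
Neither type deviates, so the separating profile is an equilibrium.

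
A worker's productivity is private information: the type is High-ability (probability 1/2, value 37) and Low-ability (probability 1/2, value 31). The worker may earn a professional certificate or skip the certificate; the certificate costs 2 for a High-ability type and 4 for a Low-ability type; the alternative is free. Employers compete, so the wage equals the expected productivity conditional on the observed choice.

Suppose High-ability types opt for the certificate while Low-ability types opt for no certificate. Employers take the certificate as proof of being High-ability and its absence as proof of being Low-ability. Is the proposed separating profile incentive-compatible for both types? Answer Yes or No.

Under these beliefs, the certificate earns wage 37 and no certificate earns wage 31.
High-ability: the certificate nets 37 − 2 = 35; no certificate nets 31. High-ability prefers the certificate.
Low-ability: the certificate nets 37 − 4 = 33; no certificate nets 31. Low-ability would deviate to the certificate.
Low-ability has a profitable deviation, so the profile is not an equilibrium.

No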